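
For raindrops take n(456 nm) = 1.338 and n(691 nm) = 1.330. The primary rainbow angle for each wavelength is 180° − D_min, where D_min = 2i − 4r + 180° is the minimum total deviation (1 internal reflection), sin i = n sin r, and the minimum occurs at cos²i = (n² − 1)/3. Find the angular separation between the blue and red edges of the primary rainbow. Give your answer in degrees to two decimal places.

1.16°

At 456 nm (n = 1.338): cos²i = 0.26341 → i = 59.120°, r = 39.899°, D_min = 138.643°, rainbow angle = 41.357°.
At 691 nm (n = 1.330): cos²i = 0.25630 → i = 59.585°, r = 40.422°, D_min = 137.484°, rainbow angle = 42.516°.
Angular width = |41.357° − 42.516°| = 1.160°.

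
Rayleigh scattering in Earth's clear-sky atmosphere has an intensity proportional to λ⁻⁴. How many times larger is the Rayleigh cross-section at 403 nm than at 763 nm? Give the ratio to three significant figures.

12.8

Rayleigh scattering ∝ λ⁻⁴, so the ratio of coefficients is the inverse fourth power of the wavelength ratio.
σ(403)/σ(763) = (763/403)⁴ = (1.8933)⁴ = 12.85.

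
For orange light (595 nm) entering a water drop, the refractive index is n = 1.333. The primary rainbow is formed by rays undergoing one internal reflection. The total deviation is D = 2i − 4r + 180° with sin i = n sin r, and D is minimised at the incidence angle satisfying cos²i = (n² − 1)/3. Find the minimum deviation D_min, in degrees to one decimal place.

cos²i = (1.77689 − 1)/3 = 0.25896; i = arccos(0.50888) = 59.410°.
sin r = sin 59.410°/1.333 = 0.64579; r = 40.225°.
D_min = 2·59.410° − 4·40.225° + 180° = 137.922°.

137.9°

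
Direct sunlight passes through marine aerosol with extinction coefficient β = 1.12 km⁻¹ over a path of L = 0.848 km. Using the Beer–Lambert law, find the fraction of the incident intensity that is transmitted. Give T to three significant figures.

0.387

τ = β·L = 1.12 × 0.848 = 0.9498.
T = exp(−0.9498) = 0.3868.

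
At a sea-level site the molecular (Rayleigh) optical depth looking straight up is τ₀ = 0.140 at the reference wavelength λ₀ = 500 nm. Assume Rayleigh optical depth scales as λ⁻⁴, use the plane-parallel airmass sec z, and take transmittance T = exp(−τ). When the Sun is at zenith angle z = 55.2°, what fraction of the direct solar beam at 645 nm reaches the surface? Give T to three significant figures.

sec 55.2° = 1.7522.
τ = 0.140 × (500/645)⁴ × 1.7522 = 0.140 × 0.3611 × 1.7522 = 0.0886.
T = exp(−0.0886) = 0.9152.

0.915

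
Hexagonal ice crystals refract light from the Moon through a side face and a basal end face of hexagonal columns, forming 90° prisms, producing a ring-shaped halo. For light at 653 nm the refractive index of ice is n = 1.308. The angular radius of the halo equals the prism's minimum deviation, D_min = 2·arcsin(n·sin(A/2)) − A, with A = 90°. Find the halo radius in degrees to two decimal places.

45.31°

n·sin(A/2) = 1.308 × sin 45° = 1.308 × 0.7071 = 0.9249.
D_min = 2·arcsin(0.9249) − 90° = 2 × 67.653° − 90° = 45.305°.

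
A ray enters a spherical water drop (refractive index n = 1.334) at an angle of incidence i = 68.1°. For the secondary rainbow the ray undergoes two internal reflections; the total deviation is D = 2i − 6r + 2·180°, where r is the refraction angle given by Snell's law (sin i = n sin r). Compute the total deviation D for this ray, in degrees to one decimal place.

231.8°

sin r = sin 68.1° / 1.334 = 0.9278/1.334 = 0.6955; r = 44.07°.
D = 2·68.1° − 6·44.07° + 2·180° = 136.20° − 264.42° + 360° = 231.78°.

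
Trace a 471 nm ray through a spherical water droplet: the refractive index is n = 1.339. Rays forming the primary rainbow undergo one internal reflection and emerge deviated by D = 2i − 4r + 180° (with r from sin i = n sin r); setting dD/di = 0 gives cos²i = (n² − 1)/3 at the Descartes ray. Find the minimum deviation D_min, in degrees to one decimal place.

138.8°

cos²i = (1.79292 − 1)/3 = 0.26431; i = arccos(0.51411) = 59.062°.
sin r = sin 59.062°/1.339 = 0.64057; r = 39.834°.
D_min = 2·59.062° − 4·39.834° + 180° = 138.786°.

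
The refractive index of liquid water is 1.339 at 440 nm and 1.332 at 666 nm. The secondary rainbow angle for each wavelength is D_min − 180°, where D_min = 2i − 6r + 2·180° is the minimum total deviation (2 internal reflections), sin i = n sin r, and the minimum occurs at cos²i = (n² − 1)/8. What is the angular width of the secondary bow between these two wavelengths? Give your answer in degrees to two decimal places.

1.82°

At 440 nm (n = 1.339): cos²i = 0.09912 → i = 71.650°, r = 45.141°, D_min = 232.451°, rainbow angle = 52.451°.
At 666 nm (n = 1.332): cos²i = 0.09678 → i = 71.875°, r = 45.520°, D_min = 230.628°, rainbow angle = 50.628°.
Angular width = |52.451° − 50.628°| = 1.823°.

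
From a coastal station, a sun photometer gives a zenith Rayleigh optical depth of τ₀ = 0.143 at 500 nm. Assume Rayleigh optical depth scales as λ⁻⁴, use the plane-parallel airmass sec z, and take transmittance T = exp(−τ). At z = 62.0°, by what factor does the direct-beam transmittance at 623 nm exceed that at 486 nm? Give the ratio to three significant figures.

1.24

Airmass: sec 62.0° = 2.1301.
τ(623 nm) = 0.143 × (500/623)⁴ × 2.1301 = 0.143 × 0.4149 × 2.1301 = 0.1264.
τ(486 nm) = 0.143 × (500/486)⁴ × 2.1301 = 0.143 × 1.1203 × 2.1301 = 0.3412.
T(623)/T(486) = exp(τ_B − τ_A) = exp(0.2149) = 1.2397.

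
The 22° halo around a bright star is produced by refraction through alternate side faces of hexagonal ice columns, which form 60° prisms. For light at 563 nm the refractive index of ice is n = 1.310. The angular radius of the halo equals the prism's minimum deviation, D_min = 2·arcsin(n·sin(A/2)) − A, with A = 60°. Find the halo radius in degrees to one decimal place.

21.8°

n·sin(A/2) = 1.310 × sin 30° = 1.310 × 0.5000 = 0.6550.
D_min = 2·arcsin(0.6550) − 60° = 2 × 40.920° − 60° = 21.839°.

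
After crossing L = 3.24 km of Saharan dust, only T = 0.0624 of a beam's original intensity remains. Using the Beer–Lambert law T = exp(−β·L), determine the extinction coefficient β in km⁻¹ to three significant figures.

0.856 km⁻¹

Beer–Lambert: T = exp(−βL) ⇒ β = −ln(T)/L = −ln(0.0624)/3.24 = 2.7742/3.24 = 0.8562 km⁻¹.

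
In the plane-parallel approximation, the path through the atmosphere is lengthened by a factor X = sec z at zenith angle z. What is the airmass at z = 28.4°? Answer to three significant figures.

X = sec z = 1/cos 28.4° = 1/0.8796 = 1.1368.

1.14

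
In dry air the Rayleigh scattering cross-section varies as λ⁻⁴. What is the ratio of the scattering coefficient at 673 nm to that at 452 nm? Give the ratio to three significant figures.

0.203

Rayleigh scattering ∝ λ⁻⁴, so the ratio of coefficients is the inverse fourth power of the wavelength ratio.
σ(673)/σ(452) = (452/673)⁴ = (0.6716)⁴ = 0.2035.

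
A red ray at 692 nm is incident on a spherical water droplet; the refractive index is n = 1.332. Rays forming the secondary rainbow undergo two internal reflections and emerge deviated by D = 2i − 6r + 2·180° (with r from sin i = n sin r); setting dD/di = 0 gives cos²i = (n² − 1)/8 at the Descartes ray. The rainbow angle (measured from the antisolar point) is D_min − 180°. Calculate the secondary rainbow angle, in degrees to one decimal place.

cos²i = (1.77422 − 1)/8 = 0.09678; i = arccos(0.31109) = 71.875°.
sin r = sin 71.875°/1.332 = 0.71350; r = 45.520°.
D_min = 2·71.875° − 6·45.520° + 360° = 230.628°.
Rainbow angle = D_min − 180° = 50.628°.

50.6°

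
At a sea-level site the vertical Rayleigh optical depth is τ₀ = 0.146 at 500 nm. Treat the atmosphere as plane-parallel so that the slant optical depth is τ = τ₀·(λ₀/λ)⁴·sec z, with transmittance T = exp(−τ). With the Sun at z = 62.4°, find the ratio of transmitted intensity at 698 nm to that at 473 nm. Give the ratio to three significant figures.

Airmass: sec 62.4° = 2.1584.
τ(698 nm) = 0.146 × (500/698)⁴ × 2.1584 = 0.146 × 0.2633 × 2.1584 = 0.0830.
τ(473 nm) = 0.146 × (500/473)⁴ × 2.1584 = 0.146 × 1.2486 × 2.1584 = 0.3935.
T(698)/T(473) = exp(τ_B − τ_A) = exp(0.3105) = 1.3641.

1.36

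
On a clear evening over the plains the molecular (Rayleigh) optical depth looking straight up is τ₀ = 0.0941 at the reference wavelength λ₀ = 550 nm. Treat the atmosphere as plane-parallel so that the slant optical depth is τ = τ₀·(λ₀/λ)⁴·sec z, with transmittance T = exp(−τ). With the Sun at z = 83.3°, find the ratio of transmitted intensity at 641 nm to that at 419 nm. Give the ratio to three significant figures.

7.08

Airmass: sec 83.3° = 8.5711.
τ(641 nm) = 0.0941 × (550/641)⁴ × 8.5711 = 0.0941 × 0.5420 × 8.5711 = 0.4372.
τ(419 nm) = 0.0941 × (550/419)⁴ × 8.5711 = 0.0941 × 2.9689 × 8.5711 = 2.3945.
T(641)/T(419) = exp(τ_B − τ_A) = exp(1.9574) = 7.0807.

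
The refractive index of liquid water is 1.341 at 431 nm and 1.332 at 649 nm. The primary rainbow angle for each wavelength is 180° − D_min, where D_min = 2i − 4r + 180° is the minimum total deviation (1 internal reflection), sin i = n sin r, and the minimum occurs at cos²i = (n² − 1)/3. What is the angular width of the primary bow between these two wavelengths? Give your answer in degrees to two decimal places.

At 431 nm (n = 1.341): cos²i = 0.26609 → i = 58.946°, r = 39.705°, D_min = 139.071°, rainbow angle = 40.929°.
At 649 nm (n = 1.332): cos²i = 0.25807 → i = 59.469°, r = 40.290°, D_min = 137.776°, rainbow angle = 42.224°.
Angular width = |40.929° − 42.224°| = 1.295°.

1.29°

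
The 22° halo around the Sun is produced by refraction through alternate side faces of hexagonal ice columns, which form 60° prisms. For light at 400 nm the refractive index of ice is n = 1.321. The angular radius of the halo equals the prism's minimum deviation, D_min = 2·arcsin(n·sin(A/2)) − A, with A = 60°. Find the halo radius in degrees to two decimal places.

n·sin(A/2) = 1.321 × sin 30° = 1.321 × 0.5000 = 0.6605.
D_min = 2·arcsin(0.6605) − 60° = 2 × 41.338° − 60° = 22.676°.

22.68°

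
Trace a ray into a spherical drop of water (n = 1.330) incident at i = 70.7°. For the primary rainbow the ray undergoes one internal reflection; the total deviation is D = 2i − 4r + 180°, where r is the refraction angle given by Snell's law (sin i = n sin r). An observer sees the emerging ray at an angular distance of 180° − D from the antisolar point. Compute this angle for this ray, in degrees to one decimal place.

39.4°

sin r = sin 70.7° / 1.330 = 0.9438/1.330 = 0.7096; r = 45.20°.
D = 2·70.7° − 4·45.20° + 180° = 141.40° − 180.82° + 180° = 140.58°.
Angle from antisolar point = 180° − D = 39.42°.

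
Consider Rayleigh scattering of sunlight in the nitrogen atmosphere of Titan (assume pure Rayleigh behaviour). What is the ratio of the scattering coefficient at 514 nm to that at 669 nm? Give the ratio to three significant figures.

Rayleigh scattering ∝ λ⁻⁴, so the ratio of coefficients is the inverse fourth power of the wavelength ratio.
σ(514)/σ(669) = (669/514)⁴ = (1.3016)⁴ = 2.87.

2.87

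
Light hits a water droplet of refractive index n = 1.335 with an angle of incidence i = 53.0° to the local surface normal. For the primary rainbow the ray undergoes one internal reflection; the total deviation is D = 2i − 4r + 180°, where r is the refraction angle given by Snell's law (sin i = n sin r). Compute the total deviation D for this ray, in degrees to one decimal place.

sin r = sin 53.0° / 1.335 = 0.7986/1.335 = 0.5982; r = 36.74°.
D = 2·53.0° − 4·36.74° + 180° = 106.00° − 146.97° + 180° = 139.03°.

139.0°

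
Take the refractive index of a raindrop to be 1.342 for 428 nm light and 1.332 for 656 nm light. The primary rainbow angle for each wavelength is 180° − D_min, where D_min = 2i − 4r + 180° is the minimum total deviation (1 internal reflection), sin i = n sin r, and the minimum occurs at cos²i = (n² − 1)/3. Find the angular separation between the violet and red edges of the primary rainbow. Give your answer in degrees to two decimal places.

1.44°

At 428 nm (n = 1.342): cos²i = 0.26699 → i = 58.888°, r = 39.641°, D_min = 139.213°, rainbow angle = 40.787°.
At 656 nm (n = 1.332): cos²i = 0.25807 → i = 59.469°, r = 40.290°, D_min = 137.776°, rainbow angle = 42.224°.
Angular width = |40.787° − 42.224°| = 1.437°.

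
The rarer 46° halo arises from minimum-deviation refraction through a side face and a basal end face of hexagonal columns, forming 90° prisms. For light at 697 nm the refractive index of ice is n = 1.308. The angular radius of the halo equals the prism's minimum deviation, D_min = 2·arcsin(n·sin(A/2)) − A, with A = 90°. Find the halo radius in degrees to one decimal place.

45.3°

n·sin(A/2) = 1.308 × sin 45° = 1.308 × 0.7071 = 0.9249.
D_min = 2·arcsin(0.9249) − 90° = 2 × 67.653° − 90° = 45.305°.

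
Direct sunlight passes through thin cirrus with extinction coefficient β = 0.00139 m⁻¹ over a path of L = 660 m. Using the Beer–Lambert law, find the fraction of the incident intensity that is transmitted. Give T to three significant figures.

0.400

τ = β·L = 0.00139 × 660 = 0.9174.
T = exp(−0.9174) = 0.3996.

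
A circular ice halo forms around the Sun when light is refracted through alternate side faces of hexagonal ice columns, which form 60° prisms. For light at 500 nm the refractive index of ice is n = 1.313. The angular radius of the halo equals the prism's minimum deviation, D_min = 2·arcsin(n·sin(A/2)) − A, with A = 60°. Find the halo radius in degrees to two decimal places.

n·sin(A/2) = 1.313 × sin 30° = 1.313 × 0.5000 = 0.6565.
D_min = 2·arcsin(0.6565) − 60° = 2 × 41.033° − 60° = 22.067°.

22.07°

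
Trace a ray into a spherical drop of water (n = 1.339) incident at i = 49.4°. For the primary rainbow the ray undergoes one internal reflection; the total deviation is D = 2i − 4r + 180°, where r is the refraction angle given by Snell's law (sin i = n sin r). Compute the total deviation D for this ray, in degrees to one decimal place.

sin r = sin 49.4° / 1.339 = 0.7593/1.339 = 0.5670; r = 34.54°.
D = 2·49.4° − 4·34.54° + 180° = 98.80° − 138.18° + 180° = 140.62°.

140.6°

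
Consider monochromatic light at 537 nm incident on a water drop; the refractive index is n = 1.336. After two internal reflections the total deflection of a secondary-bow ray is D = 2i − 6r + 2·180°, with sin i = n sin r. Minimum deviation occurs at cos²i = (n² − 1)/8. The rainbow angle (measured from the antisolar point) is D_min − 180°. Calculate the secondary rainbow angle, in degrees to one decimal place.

51.7°

cos²i = (1.78490 − 1)/8 = 0.09811; i = arccos(0.31323) = 71.746°.
sin r = sin 71.746°/1.336 = 0.71084; r = 45.303°.
D_min = 2·71.746° − 6·45.303° + 360° = 231.674°.
Rainbow angle = D_min − 180° = 51.674°.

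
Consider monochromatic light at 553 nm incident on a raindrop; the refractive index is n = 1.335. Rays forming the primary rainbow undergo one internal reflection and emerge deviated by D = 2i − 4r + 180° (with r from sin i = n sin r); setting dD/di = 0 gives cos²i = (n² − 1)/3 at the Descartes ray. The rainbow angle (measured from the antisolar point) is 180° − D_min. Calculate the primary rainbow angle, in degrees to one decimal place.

41.8°

cos²i = (1.78222 − 1)/3 = 0.26074; i = arccos(0.51063) = 59.294°.
sin r = sin 59.294°/1.335 = 0.64405; r = 40.094°.
D_min = 2·59.294° − 4·40.094° + 180° = 138.212°.
Rainbow angle = 180° − D_min = 41.788°.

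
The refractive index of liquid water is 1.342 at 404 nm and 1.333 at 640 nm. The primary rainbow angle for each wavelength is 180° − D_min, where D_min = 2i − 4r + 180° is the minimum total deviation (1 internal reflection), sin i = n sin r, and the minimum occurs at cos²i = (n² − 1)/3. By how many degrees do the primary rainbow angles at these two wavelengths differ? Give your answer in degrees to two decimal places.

At 404 nm (n = 1.342): cos²i = 0.26699 → i = 58.888°, r = 39.641°, D_min = 139.213°, rainbow angle = 40.787°.
At 640 nm (n = 1.333): cos²i = 0.25896 → i = 59.410°, r = 40.225°, D_min = 137.922°, rainbow angle = 42.078°.
Angular width = |40.787° − 42.078°| = 1.291°.

1.29°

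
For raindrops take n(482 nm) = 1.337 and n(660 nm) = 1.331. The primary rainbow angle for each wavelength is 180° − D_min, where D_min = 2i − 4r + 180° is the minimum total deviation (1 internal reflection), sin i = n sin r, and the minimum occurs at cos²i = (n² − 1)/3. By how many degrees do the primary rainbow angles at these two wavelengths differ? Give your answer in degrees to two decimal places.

0.87°

At 482 nm (n = 1.337): cos²i = 0.26252 → i = 59.178°, r = 39.964°, D_min = 138.500°, rainbow angle = 41.500°.
At 660 nm (n = 1.331): cos²i = 0.25719 → i = 59.527°, r = 40.356°, D_min = 137.630°, rainbow angle = 42.370°.
Angular width = |41.500° − 42.370°| = 0.870°.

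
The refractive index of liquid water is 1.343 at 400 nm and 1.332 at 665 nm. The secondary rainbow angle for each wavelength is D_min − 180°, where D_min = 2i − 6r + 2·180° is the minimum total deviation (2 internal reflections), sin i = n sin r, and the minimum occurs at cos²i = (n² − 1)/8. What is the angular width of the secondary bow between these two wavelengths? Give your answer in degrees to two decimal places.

At 400 nm (n = 1.343): cos²i = 0.10046 → i = 71.522°, r = 44.928°, D_min = 233.478°, rainbow angle = 53.478°.
At 665 nm (n = 1.332): cos²i = 0.09678 → i = 71.875°, r = 45.520°, D_min = 230.628°, rainbow angle = 50.628°.
Angular width = |53.478° − 50.628°| = 2.849°.

2.85°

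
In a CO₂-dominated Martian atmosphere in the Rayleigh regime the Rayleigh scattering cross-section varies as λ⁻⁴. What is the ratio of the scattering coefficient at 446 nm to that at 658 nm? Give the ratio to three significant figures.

4.74

Rayleigh scattering ∝ λ⁻⁴, so the ratio of coefficients is the inverse fourth power of the wavelength ratio.
σ(446)/σ(658) = (658/446)⁴ = (1.4753)⁴ = 4.738.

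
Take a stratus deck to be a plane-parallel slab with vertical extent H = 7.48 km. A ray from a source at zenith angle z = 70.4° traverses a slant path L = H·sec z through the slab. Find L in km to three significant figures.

sec z = 1/cos 70.4° = 2.9811.
L = 7.48 × 2.9811 = 22.298 km.

22.3 km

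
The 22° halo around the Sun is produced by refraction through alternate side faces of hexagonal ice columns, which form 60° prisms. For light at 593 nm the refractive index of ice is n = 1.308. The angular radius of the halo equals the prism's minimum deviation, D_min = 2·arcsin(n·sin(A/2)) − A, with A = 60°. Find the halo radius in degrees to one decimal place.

21.7°

n·sin(A/2) = 1.308 × sin 30° = 1.308 × 0.5000 = 0.6540.
D_min = 2·arcsin(0.6540) − 60° = 2 × 40.844° − 60° = 21.688°.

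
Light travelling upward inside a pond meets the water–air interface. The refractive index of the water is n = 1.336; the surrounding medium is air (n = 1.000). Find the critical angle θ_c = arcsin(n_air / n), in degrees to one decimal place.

48.5°

sin θ_c = n_air / n = 1.000 / 1.336 = 0.7485.
θ_c = arcsin(0.7485) = 48.46°.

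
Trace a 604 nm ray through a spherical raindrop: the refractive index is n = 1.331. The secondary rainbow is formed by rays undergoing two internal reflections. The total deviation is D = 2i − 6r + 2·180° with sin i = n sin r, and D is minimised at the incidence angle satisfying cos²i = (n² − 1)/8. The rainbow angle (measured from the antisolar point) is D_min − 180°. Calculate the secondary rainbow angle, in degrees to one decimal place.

50.4°

cos²i = (1.77156 − 1)/8 = 0.09645; i = arccos(0.31056) = 71.907°.
sin r = sin 71.907°/1.331 = 0.71417; r = 45.575°.
D_min = 2·71.907° − 6·45.575° + 360° = 230.365°.
Rainbow angle = D_min − 180° = 50.365°.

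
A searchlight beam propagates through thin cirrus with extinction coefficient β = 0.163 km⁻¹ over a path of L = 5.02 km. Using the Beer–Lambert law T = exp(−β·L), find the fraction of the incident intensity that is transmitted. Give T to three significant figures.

τ = β·L = 0.163 × 5.02 = 0.8183.
T = exp(−0.8183) = 0.4412.

0.441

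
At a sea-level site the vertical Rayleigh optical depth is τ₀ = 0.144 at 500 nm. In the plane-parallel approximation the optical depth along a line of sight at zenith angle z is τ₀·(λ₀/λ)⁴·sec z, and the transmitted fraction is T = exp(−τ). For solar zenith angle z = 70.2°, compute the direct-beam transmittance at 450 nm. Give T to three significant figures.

0.523

sec 70.2° = 2.9521.
τ = 0.144 × (500/450)⁴ × 2.9521 = 0.144 × 1.5242 × 2.9521 = 0.6479.
T = exp(−0.6479) = 0.5231.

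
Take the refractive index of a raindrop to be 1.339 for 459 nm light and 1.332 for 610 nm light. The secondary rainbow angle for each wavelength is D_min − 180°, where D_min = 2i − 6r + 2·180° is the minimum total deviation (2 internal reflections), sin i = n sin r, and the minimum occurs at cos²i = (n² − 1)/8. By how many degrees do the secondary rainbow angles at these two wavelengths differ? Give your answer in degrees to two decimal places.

At 459 nm (n = 1.339): cos²i = 0.09912 → i = 71.650°, r = 45.141°, D_min = 232.451°, rainbow angle = 52.451°.
At 610 nm (n = 1.332): cos²i = 0.09678 → i = 71.875°, r = 45.520°, D_min = 230.628°, rainbow angle = 50.628°.
Angular width = |52.451° − 50.628°| = 1.823°.

1.82°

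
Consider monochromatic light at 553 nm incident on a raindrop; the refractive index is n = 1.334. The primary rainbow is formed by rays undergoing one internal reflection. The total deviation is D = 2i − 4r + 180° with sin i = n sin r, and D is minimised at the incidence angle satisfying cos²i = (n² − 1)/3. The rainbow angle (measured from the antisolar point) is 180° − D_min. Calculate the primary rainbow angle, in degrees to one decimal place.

41.9°

cos²i = (1.77956 − 1)/3 = 0.25985; i = arccos(0.50976) = 59.352°.
sin r = sin 59.352°/1.334 = 0.64492; r = 40.159°.
D_min = 2·59.352° − 4·40.159° + 180° = 138.067°.
Rainbow angle = 180° − D_min = 41.933°.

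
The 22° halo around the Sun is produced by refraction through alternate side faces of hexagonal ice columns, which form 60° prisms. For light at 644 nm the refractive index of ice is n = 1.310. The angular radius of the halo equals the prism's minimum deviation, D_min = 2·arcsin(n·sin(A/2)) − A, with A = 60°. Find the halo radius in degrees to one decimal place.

21.8°

n·sin(A/2) = 1.310 × sin 30° = 1.310 × 0.5000 = 0.6550.
D_min = 2·arcsin(0.6550) − 60° = 2 × 40.920° − 60° = 21.839°.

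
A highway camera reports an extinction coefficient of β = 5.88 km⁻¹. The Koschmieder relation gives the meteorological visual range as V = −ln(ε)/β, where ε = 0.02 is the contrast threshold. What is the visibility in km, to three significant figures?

0.665 km

V = −ln(0.02) / 5.88 = 3.912 / 5.88 = 0.6653 km.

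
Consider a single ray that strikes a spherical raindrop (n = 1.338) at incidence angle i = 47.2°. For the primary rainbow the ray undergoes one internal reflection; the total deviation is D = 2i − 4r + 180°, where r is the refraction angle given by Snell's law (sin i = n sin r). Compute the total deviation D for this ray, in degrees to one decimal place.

141.4°

sin r = sin 47.2° / 1.338 = 0.7337/1.338 = 0.5484; r = 33.26°.
D = 2·47.2° − 4·33.26° + 180° = 94.40° − 133.02° + 180° = 141.38°.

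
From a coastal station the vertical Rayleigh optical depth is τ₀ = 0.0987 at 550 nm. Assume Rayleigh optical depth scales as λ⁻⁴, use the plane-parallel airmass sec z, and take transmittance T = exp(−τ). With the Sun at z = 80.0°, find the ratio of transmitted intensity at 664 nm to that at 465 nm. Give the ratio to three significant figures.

2.33

Airmass: sec 80.0° = 5.7588.
τ(664 nm) = 0.0987 × (550/664)⁴ × 5.7588 = 0.0987 × 0.4707 × 5.7588 = 0.2676.
τ(465 nm) = 0.0987 × (550/465)⁴ × 5.7588 = 0.0987 × 1.9572 × 5.7588 = 1.1125.
T(664)/T(465) = exp(τ_B − τ_A) = exp(0.8449) = 2.3277.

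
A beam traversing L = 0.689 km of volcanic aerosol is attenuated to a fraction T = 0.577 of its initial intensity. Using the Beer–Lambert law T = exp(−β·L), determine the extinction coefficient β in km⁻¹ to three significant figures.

0.798 km⁻¹

Beer–Lambert: T = exp(−βL) ⇒ β = −ln(T)/L = −ln(0.577)/0.689 = 0.5499/0.689 = 0.7981 km⁻¹.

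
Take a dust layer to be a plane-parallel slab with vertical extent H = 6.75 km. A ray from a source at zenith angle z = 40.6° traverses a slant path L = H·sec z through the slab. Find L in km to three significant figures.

sec z = 1/cos 40.6° = 1.3171.
L = 6.75 × 1.3171 = 8.890 km.

8.89 km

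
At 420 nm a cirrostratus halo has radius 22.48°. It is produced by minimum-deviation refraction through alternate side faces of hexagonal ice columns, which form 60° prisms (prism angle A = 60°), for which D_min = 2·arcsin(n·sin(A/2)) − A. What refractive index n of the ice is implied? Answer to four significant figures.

Rearranging: n = sin((D_min + A)/2) / sin(A/2).
(D_min + A)/2 = (22.48° + 60°)/2 = 41.240°.
n = sin 41.240° / sin 30° = 0.6592 / 0.5000 = 1.3184.

1.318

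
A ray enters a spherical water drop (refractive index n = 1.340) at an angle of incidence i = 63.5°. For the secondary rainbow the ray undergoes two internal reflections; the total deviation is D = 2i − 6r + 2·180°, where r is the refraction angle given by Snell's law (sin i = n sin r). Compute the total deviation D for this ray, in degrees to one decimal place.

sin r = sin 63.5° / 1.340 = 0.8949/1.340 = 0.6679; r = 41.90°.
D = 2·63.5° − 6·41.90° + 2·180° = 127.00° − 251.41° + 360° = 235.59°.

235.6°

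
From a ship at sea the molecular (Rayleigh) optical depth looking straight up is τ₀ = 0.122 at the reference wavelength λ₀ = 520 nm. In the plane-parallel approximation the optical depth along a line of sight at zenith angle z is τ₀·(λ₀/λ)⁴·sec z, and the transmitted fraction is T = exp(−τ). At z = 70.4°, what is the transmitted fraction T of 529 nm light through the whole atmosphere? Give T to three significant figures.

0.712

sec 70.4° = 2.9811.
τ = 0.122 × (520/529)⁴ × 2.9811 = 0.122 × 0.9337 × 2.9811 = 0.3396.
T = exp(−0.3396) = 0.7121.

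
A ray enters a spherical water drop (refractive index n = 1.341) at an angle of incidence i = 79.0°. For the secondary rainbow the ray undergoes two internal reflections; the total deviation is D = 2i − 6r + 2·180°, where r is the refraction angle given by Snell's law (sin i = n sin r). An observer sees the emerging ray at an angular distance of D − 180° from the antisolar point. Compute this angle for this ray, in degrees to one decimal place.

sin r = sin 79.0° / 1.341 = 0.9816/1.341 = 0.7320; r = 47.06°.
D = 2·79.0° − 6·47.06° + 2·180° = 158.00° − 282.33° + 360° = 235.67°.
Angle from antisolar point = D − 180° = 55.67°.

55.7°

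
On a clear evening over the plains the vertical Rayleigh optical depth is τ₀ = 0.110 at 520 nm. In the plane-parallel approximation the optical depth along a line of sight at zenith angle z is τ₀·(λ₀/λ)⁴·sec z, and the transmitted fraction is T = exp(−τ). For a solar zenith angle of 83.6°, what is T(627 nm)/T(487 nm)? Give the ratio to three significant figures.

2.26

Airmass: sec 83.6° = 8.9711.
τ(627 nm) = 0.110 × (520/627)⁴ × 8.9711 = 0.110 × 0.4731 × 8.9711 = 0.4669.
τ(487 nm) = 0.110 × (520/487)⁴ × 8.9711 = 0.110 × 1.2999 × 8.9711 = 1.2827.
T(627)/T(487) = exp(τ_B − τ_A) = exp(0.8159) = 2.2612.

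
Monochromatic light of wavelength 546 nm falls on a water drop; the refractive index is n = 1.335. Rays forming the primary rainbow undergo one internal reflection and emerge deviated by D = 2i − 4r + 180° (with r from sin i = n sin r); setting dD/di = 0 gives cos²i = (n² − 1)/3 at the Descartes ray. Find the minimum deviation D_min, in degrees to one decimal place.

138.2°

cos²i = (1.78222 − 1)/3 = 0.26074; i = arccos(0.51063) = 59.294°.
sin r = sin 59.294°/1.335 = 0.64405; r = 40.094°.
D_min = 2·59.294° − 4·40.094° + 180° = 138.212°.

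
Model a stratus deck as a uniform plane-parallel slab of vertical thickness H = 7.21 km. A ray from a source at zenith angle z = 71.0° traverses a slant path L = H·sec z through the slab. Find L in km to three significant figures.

22.1 km

sec z = 1/cos 71.0° = 3.0716.
L = 7.21 × 3.0716 = 22.146 km.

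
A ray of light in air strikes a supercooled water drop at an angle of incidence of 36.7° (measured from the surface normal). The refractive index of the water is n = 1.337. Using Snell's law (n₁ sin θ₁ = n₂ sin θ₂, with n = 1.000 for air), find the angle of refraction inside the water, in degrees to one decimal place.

Snell: sin θ_r = sin θ_i / n = sin 36.7° / 1.337 = 0.5976 / 1.337 = 0.4470.
θ_r = arcsin(0.4470) = 26.55°.

26.6°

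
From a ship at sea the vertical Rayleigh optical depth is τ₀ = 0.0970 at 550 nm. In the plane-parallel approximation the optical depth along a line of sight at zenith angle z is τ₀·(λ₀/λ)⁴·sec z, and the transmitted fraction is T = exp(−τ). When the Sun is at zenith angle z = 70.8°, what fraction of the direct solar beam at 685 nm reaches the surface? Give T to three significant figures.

sec 70.8° = 3.0407.
τ = 0.0970 × (550/685)⁴ × 3.0407 = 0.0970 × 0.4156 × 3.0407 = 0.1226.
T = exp(−0.1226) = 0.8846.

0.885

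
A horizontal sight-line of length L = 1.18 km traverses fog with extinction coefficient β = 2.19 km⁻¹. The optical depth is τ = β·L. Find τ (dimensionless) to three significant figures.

2.58

τ = β·L = 2.19 × 1.18 = 2.5842.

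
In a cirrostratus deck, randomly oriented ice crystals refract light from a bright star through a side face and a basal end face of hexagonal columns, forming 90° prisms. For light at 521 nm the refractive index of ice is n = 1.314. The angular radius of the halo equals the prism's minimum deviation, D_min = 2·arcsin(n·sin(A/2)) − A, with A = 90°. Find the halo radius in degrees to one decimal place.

46.6°

n·sin(A/2) = 1.314 × sin 45° = 1.314 × 0.7071 = 0.9291.
D_min = 2·arcsin(0.9291) − 90° = 2 × 68.301° − 90° = 46.602°.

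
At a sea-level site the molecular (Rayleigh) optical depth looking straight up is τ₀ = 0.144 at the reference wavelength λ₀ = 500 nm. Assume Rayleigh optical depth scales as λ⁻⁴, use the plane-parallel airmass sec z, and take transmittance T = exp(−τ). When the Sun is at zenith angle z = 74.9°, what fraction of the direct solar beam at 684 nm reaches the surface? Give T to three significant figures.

0.854

sec 74.9° = 3.8387.
τ = 0.144 × (500/684)⁴ × 3.8387 = 0.144 × 0.2855 × 3.8387 = 0.1578.
T = exp(−0.1578) = 0.8540.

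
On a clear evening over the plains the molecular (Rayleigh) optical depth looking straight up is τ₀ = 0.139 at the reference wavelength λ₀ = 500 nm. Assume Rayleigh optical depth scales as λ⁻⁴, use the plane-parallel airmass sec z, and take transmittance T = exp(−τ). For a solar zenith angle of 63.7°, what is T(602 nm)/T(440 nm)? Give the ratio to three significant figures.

1.45

Airmass: sec 63.7° = 2.2570.
τ(602 nm) = 0.139 × (500/602)⁴ × 2.2570 = 0.139 × 0.4759 × 2.2570 = 0.1493.
τ(440 nm) = 0.139 × (500/440)⁴ × 2.2570 = 0.139 × 1.6675 × 2.2570 = 0.5231.
T(602)/T(440) = exp(τ_B − τ_A) = exp(0.3738) = 1.4533.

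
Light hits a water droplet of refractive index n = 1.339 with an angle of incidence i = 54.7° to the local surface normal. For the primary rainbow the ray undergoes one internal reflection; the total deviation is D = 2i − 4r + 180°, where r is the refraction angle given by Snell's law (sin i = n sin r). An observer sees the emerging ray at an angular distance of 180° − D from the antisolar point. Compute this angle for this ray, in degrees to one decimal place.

sin r = sin 54.7° / 1.339 = 0.8161/1.339 = 0.6095; r = 37.55°.
D = 2·54.7° − 4·37.55° + 180° = 109.40° − 150.22° + 180° = 139.18°.
Angle from antisolar point = 180° − D = 40.82°.

40.8°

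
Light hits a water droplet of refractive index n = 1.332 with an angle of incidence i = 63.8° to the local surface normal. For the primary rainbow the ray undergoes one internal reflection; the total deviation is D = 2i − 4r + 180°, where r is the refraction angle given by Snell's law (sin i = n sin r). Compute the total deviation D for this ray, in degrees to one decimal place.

sin r = sin 63.8° / 1.332 = 0.8973/1.332 = 0.6736; r = 42.35°.
D = 2·63.8° − 4·42.35° + 180° = 127.60° − 169.39° + 180° = 138.21°.

138.2°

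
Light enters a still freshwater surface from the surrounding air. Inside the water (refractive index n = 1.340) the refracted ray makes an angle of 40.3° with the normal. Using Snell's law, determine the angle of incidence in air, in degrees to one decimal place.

Snell: sin θ_i = n · sin θ_r = 1.340 × sin 40.3° = 1.340 × 0.6468 = 0.8667.
θ_i = arcsin(0.8667) = 60.08°.

60.1°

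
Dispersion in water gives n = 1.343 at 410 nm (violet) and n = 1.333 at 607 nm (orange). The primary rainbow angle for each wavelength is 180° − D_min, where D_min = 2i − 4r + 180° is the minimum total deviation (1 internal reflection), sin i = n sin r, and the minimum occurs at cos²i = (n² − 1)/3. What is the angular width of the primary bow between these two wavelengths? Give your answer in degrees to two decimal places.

1.43°

At 410 nm (n = 1.343): cos²i = 0.26788 → i = 58.830°, r = 39.577°, D_min = 139.354°, rainbow angle = 40.646°.
At 607 nm (n = 1.333): cos²i = 0.25896 → i = 59.410°, r = 40.225°, D_min = 137.922°, rainbow angle = 42.078°.
Angular width = |40.646° − 42.078°| = 1.432°.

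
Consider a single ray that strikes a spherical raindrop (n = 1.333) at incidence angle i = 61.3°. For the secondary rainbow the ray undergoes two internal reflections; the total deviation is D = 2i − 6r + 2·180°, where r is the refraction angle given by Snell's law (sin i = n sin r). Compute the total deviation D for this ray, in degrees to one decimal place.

235.7°

sin r = sin 61.3° / 1.333 = 0.8771/1.333 = 0.6580; r = 41.15°.
D = 2·61.3° − 6·41.15° + 2·180° = 122.60° − 246.90° + 360° = 235.70°.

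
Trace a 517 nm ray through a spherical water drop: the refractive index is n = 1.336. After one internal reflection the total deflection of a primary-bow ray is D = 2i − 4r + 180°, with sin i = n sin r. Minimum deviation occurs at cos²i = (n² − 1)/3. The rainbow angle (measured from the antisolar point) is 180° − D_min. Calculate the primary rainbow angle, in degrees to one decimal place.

41.6°

cos²i = (1.78490 − 1)/3 = 0.26163; i = arccos(0.51150) = 59.236°.
sin r = sin 59.236°/1.336 = 0.64318; r = 40.029°.
D_min = 2·59.236° − 4·40.029° + 180° = 138.356°.
Rainbow angle = 180° − D_min = 41.644°.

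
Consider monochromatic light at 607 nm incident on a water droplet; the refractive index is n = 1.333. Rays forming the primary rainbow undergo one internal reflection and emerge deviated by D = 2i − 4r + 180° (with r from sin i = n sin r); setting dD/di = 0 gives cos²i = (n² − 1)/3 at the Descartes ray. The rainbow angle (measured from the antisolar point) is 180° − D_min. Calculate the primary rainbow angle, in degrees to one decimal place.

cos²i = (1.77689 − 1)/3 = 0.25896; i = arccos(0.50888) = 59.410°.
sin r = sin 59.410°/1.333 = 0.64579; r = 40.225°.
D_min = 2·59.410° − 4·40.225° + 180° = 137.922°.
Rainbow angle = 180° − D_min = 42.078°.

42.1°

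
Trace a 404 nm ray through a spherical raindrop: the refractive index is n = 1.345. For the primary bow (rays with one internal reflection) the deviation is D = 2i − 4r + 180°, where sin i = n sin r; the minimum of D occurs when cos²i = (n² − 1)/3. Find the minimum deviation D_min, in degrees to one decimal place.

139.6°

cos²i = (1.80902 − 1)/3 = 0.26967; i = arccos(0.51930) = 58.715°.
sin r = sin 58.715°/1.345 = 0.63538; r = 39.448°.
D_min = 2·58.715° − 4·39.448° + 180° = 139.635°.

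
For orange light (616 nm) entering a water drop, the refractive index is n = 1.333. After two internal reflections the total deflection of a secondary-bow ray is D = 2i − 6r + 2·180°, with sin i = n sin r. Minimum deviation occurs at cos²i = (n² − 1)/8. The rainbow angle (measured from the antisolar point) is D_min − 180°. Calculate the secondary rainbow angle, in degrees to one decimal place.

cos²i = (1.77689 − 1)/8 = 0.09711; i = arccos(0.31163) = 71.843°.
sin r = sin 71.843°/1.333 = 0.71283; r = 45.466°.
D_min = 2·71.843° − 6·45.466° + 360° = 230.891°.
Rainbow angle = D_min − 180° = 50.891°.

50.9°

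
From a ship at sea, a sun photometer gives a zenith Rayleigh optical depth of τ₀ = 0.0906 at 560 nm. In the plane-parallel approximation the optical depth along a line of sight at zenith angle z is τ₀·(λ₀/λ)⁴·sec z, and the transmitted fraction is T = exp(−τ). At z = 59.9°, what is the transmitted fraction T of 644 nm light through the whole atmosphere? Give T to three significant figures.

sec 59.9° = 1.9940.
τ = 0.0906 × (560/644)⁴ × 1.9940 = 0.0906 × 0.5718 × 1.9940 = 0.1033.
T = exp(−0.1033) = 0.9019.

0.902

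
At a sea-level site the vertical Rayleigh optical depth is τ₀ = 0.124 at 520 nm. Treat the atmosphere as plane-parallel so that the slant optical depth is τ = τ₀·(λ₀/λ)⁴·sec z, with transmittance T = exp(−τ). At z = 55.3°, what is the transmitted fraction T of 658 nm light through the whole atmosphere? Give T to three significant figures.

0.919

sec 55.3° = 1.7566.
τ = 0.124 × (520/658)⁴ × 1.7566 = 0.124 × 0.3900 × 1.7566 = 0.0850.
T = exp(−0.0850) = 0.9186.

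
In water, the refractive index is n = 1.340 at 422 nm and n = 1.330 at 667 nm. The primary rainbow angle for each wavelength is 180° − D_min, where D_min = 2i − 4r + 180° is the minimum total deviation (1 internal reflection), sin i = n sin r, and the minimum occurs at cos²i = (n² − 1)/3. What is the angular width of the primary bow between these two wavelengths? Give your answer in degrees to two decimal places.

At 422 nm (n = 1.340): cos²i = 0.26520 → i = 59.004°, r = 39.770°, D_min = 138.929°, rainbow angle = 41.071°.
At 667 nm (n = 1.330): cos²i = 0.25630 → i = 59.585°, r = 40.422°, D_min = 137.484°, rainbow angle = 42.516°.
Angular width = |41.071° − 42.516°| = 1.445°.

1.45°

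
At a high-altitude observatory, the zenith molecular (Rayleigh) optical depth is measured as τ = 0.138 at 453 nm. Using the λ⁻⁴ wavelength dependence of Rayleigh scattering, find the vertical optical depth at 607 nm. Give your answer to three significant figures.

τ(607 nm) = τ(453 nm) × (453/607)⁴ = 0.138 × (0.7463)⁴ = 0.138 × 0.3102 = 0.0428.

0.0428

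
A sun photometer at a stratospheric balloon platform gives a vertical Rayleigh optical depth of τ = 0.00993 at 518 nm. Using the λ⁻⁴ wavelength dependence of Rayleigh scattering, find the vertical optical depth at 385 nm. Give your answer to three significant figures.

τ(385 nm) = τ(518 nm) × (518/385)⁴ = 0.00993 × (1.3455)⁴ = 0.00993 × 3.2770 = 0.0325.

0.0325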